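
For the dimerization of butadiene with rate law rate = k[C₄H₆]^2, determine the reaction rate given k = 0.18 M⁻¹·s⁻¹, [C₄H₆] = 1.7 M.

0.5202 M/s

Step 1: Identify the rate law: rate = k[C₄H₆]^2
Step 2: Substitute values: rate = 0.18 × (1.7)^2
Step 3: Calculate: rate = 0.18 × 2.89 = 0.5202 M/s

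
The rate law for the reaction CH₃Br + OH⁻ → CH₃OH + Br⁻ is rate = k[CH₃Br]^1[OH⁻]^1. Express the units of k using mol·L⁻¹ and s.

(mol·L⁻¹)⁻¹·s⁻¹

Step 1: Overall order = 1 + 1 = 2.
Step 2: rate has units mol·L⁻¹·s⁻¹; [CH₃Br]^1[OH⁻]^1 has units (mol·L⁻¹)^2.
Step 3: k = rate/([CH₃Br]^1[OH⁻]^1), so units of k = (mol·L⁻¹)^(1-2)·s⁻¹ = (mol·L⁻¹)⁻¹·s⁻¹.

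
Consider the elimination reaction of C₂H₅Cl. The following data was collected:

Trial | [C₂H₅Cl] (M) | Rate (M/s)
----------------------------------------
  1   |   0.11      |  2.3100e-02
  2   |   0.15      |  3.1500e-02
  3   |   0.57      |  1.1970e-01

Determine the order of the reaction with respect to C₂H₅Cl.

first order (1)

Step 1: Compare trials to find order n where rate₂/rate₁ = ([C₂H₅Cl]₂/[C₂H₅Cl]₁)^n
Step 2: rate₂/rate₁ = 3.1500e-02/2.3100e-02 = 1.364
Step 3: [C₂H₅Cl]₂/[C₂H₅Cl]₁ = 0.15/0.11 = 1.364
Step 4: n = ln(1.364)/ln(1.364) = 1.00 ≈ 1
Step 5: The reaction is first order in C₂H₅Cl.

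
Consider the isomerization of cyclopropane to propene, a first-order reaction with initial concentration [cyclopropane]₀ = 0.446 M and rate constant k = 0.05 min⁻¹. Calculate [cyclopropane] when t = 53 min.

0.03151 M

Step 1: For a first-order reaction: [cyclopropane] = [cyclopropane]₀ × e^(-kt)
Step 2: [cyclopropane] = 0.446 × e^(-0.05 × 53)
Step 3: [cyclopropane] = 0.446 × e^(-2.65)
Step 4: [cyclopropane] = 0.446 × 0.0706512 = 0.03151 M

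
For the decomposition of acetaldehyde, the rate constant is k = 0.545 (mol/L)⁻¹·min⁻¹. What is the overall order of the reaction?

second order (2)

Step 1: The units of k for an nth-order reaction are (concentration)^(1-n)·(time)⁻¹.
Step 2: Here k has units (mol/L)⁻¹·min⁻¹, so the concentration exponent is -1.
Step 3: 1 - n = -1 ⇒ n = 2. The reaction is second order.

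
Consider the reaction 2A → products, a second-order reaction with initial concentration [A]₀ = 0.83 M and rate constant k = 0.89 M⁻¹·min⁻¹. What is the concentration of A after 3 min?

0.2581 M

Step 1: For a second-order reaction: 1/[A] = 1/[A]₀ + kt
Step 2: 1/[A] = 1/0.83 + 0.89 × 3
Step 3: 1/[A] = 1.205 + 2.67 = 3.875
Step 4: [A] = 1/3.875 = 0.2581 M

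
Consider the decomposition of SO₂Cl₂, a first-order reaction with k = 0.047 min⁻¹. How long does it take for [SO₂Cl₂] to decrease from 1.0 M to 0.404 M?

19.28 min

Step 1: For first-order: t = ln([SO₂Cl₂]₀/[SO₂Cl₂])/k
Step 2: t = ln(1.0/0.404)/0.047
Step 3: t = ln(2.475)/0.047
Step 4: t = 0.9063/0.047 = 19.28 min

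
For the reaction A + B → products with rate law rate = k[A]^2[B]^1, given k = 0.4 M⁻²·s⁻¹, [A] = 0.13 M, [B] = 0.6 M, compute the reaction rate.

0.004056 M/s

Step 1: The rate law is rate = k[A]^2[B]^1
Step 2: Substitute: rate = 0.4 × (0.13)^2 × (0.6)^1
Step 3: rate = 0.4 × 0.0169 × 0.6 = 0.004056 M/s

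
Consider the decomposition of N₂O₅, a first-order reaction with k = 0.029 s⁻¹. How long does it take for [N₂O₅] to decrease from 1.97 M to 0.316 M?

63.11 s

Step 1: For first-order: t = ln([N₂O₅]₀/[N₂O₅])/k
Step 2: t = ln(1.97/0.316)/0.029
Step 3: t = ln(6.234)/0.029
Step 4: t = 1.83/0.029 = 63.11 s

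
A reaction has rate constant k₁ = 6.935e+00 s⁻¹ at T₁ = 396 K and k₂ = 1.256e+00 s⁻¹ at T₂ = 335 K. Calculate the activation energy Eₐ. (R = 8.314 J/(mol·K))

30.9 kJ/mol

Step 1: Use the two-temperature Arrhenius form: ln(k₂/k₁) = -Eₐ/R × (1/T₂ - 1/T₁)
Step 2: ln(k₂/k₁) = ln(1.256e+00/6.935e+00) = ln(0.18111) = -1.70865
Step 3: 1/T₂ - 1/T₁ = 1/335 - 1/396 = 4.598221e-04 K⁻¹
Step 4: Eₐ = -R × ln(k₂/k₁) / (1/T₂ - 1/T₁) = -8.314 × -1.70865 / 4.598221e-04
Step 5: Eₐ = 3.0894e+04 J/mol = 30.9 kJ/mol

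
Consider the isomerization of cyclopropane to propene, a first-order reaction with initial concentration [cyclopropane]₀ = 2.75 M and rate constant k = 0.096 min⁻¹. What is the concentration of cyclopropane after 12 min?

0.869 M

Step 1: For a first-order reaction: [cyclopropane] = [cyclopropane]₀ × e^(-kt)
Step 2: [cyclopropane] = 2.75 × e^(-0.096 × 12)
Step 3: [cyclopropane] = 2.75 × e^(-1.152)
Step 4: [cyclopropane] = 2.75 × 0.316004 = 0.869 M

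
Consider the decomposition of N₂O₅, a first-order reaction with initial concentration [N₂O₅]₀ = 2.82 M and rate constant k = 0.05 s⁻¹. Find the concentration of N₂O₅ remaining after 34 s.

0.5152 M

Step 1: For a first-order reaction: [N₂O₅] = [N₂O₅]₀ × e^(-kt)
Step 2: [N₂O₅] = 2.82 × e^(-0.05 × 34)
Step 3: [N₂O₅] = 2.82 × e^(-1.7)
Step 4: [N₂O₅] = 2.82 × 0.182684 = 0.5152 M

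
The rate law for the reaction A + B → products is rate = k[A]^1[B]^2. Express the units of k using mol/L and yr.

(mol/L)⁻²·yr⁻¹

Step 1: Overall order = 1 + 2 = 3.
Step 2: rate has units mol/L·yr⁻¹; [A]^1[B]^2 has units (mol/L)^3.
Step 3: k = rate/([A]^1[B]^2), so units of k = (mol/L)^(1-3)·yr⁻¹ = (mol/L)⁻²·yr⁻¹.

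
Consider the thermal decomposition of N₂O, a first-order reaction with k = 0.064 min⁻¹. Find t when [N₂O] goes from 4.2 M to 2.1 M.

10.83 min

Step 1: For first-order: t = ln([N₂O]₀/[N₂O])/k
Step 2: t = ln(4.2/2.1)/0.064
Step 3: t = ln(2)/0.064
Step 4: t = 0.6931/0.064 = 10.83 min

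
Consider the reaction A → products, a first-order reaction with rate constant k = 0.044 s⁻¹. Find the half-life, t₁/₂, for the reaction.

15.75 s

Step 1: For a first-order reaction, t₁/₂ = ln(2)/k
Step 2: t₁/₂ = ln(2)/0.044
Step 3: t₁/₂ = 0.6931/0.044 = 15.75 s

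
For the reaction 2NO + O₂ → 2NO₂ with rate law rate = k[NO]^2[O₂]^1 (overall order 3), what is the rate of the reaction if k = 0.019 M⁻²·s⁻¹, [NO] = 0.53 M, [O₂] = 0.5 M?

0.002669 M/s

Step 1: The rate law is rate = k[NO]^2[O₂]^1, overall order = 2+1 = 3
Step 2: Substitute values: rate = 0.019 × (0.53)^2 × (0.5)^1
Step 3: rate = 0.019 × 0.2809 × 0.5 = 0.00266855 M/s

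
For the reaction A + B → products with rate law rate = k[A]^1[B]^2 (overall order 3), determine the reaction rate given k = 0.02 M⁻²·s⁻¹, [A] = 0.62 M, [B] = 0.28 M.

0.0009722 M/s

Step 1: The rate law is rate = k[A]^1[B]^2, overall order = 1+2 = 3
Step 2: Substitute values: rate = 0.02 × (0.62)^1 × (0.28)^2
Step 3: rate = 0.02 × 0.62 × 0.0784 = 0.00097216 M/s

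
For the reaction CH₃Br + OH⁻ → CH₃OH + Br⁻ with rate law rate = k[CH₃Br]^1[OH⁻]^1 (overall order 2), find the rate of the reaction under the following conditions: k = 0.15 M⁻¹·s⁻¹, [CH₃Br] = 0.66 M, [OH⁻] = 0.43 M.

0.04257 M/s

Step 1: The rate law is rate = k[CH₃Br]^1[OH⁻]^1, overall order = 1+1 = 2
Step 2: Substitute values: rate = 0.15 × (0.66)^1 × (0.43)^1
Step 3: rate = 0.15 × 0.66 × 0.43 = 0.04257 M/s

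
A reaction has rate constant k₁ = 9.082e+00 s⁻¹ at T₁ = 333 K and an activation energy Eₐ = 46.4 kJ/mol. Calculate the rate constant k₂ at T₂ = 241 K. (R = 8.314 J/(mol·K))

1.512e-02 s⁻¹

Step 1: Use the two-temperature Arrhenius form: ln(k₂/k₁) = -Eₐ/R × (1/T₂ - 1/T₁)
Step 2: Convert Eₐ to J/mol: 46.4 kJ/mol = 46400 J/mol
Step 3: 1/T₂ - 1/T₁ = 1/241 - 1/333 = 1.146375e-03 K⁻¹
Step 4: ln(k₂/k₁) = -46400/8.314 × 1.146375e-03 = -6.39786
Step 5: k₂ = k₁ × exp(-6.39786) = 9.082e+00 × 1.66512e-03 = 1.512e-02 s⁻¹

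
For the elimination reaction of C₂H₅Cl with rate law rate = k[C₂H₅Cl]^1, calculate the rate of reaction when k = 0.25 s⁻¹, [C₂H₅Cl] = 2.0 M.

0.5 M/s

Step 1: Identify the rate law: rate = k[C₂H₅Cl]^1
Step 2: Substitute values: rate = 0.25 × (2.0)^1
Step 3: Calculate: rate = 0.25 × 2 = 0.5 M/s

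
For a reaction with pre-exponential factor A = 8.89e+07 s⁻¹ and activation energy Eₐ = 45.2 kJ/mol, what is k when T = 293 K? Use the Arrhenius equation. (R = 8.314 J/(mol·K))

7.77e-01 s⁻¹

Step 1: Use the Arrhenius equation: k = A × exp(-Eₐ/RT)
Step 2: Convert Eₐ to J/mol: 45.2 kJ/mol = 45200 J/mol
Step 3: Calculate the exponent: -Eₐ/(RT) = -45200/(8.314 × 293) = -18.55499
Step 4: k = 8.89e+07 × exp(-18.55499)
Step 5: k = 8.89e+07 × 8.74320e-09 = 7.7727e-01 s⁻¹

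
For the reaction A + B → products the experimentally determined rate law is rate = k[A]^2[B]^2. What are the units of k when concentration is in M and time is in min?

M⁻³·min⁻¹

Step 1: Overall order = 2 + 2 = 4.
Step 2: rate has units M·min⁻¹; [A]^2[B]^2 has units M^4.
Step 3: k = rate/([A]^2[B]^2), so units of k = M^(1-4)·min⁻¹ = M⁻³·min⁻¹.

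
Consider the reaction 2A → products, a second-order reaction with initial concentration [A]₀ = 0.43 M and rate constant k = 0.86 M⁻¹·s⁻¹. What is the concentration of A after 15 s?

0.06568 M

Step 1: For a second-order reaction: 1/[A] = 1/[A]₀ + kt
Step 2: 1/[A] = 1/0.43 + 0.86 × 15
Step 3: 1/[A] = 2.326 + 12.9 = 15.23
Step 4: [A] = 1/15.23 = 0.06568 M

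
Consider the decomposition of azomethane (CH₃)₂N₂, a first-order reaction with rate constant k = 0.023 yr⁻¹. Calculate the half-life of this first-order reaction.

30.14 yr

Step 1: For a first-order reaction, t₁/₂ = ln(2)/k
Step 2: t₁/₂ = ln(2)/0.023
Step 3: t₁/₂ = 0.6931/0.023 = 30.14 yr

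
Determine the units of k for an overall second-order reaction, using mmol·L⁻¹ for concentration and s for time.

(mmol·L⁻¹)⁻¹·s⁻¹

Step 1: For overall order n, rate = k × (concentration)^n.
Step 2: Rate has units mmol·L⁻¹·s⁻¹; concentration term has units (mmol·L⁻¹)^2.
Step 3: k = rate / (concentration)^n, so units of k = (mmol·L⁻¹)^(1-2)·s⁻¹ = (mmol·L⁻¹)⁻¹·s⁻¹.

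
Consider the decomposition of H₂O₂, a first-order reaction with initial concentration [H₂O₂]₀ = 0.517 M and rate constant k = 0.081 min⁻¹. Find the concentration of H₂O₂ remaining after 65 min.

0.002673 M

Step 1: For a first-order reaction: [H₂O₂] = [H₂O₂]₀ × e^(-kt)
Step 2: [H₂O₂] = 0.517 × e^(-0.081 × 65)
Step 3: [H₂O₂] = 0.517 × e^(-5.265)
Step 4: [H₂O₂] = 0.517 × 0.00516939 = 0.002673 M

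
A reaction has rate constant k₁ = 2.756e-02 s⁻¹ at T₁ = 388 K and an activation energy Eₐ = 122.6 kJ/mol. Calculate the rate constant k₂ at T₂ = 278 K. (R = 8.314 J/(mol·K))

8.114e-09 s⁻¹

Step 1: Use the two-temperature Arrhenius form: ln(k₂/k₁) = -Eₐ/R × (1/T₂ - 1/T₁)
Step 2: Convert Eₐ to J/mol: 122.6 kJ/mol = 122600 J/mol
Step 3: 1/T₂ - 1/T₁ = 1/278 - 1/388 = 1.019803e-03 K⁻¹
Step 4: ln(k₂/k₁) = -122600/8.314 × 1.019803e-03 = -15.03823
Step 5: k₂ = k₁ × exp(-15.03823) = 2.756e-02 × 2.94428e-07 = 8.114e-09 s⁻¹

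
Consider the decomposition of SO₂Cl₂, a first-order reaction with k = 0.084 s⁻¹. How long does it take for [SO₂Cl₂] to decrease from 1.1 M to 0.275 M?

16.5 s

Step 1: For first-order: t = ln([SO₂Cl₂]₀/[SO₂Cl₂])/k
Step 2: t = ln(1.1/0.275)/0.084
Step 3: t = ln(4)/0.084
Step 4: t = 1.386/0.084 = 16.5 s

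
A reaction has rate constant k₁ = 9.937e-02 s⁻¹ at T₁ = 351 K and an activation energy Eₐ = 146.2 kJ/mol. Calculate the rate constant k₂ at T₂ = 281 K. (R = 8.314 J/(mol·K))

3.777e-07 s⁻¹

Step 1: Use the two-temperature Arrhenius form: ln(k₂/k₁) = -Eₐ/R × (1/T₂ - 1/T₁)
Step 2: Convert Eₐ to J/mol: 146.2 kJ/mol = 146200 J/mol
Step 3: 1/T₂ - 1/T₁ = 1/281 - 1/351 = 7.097160e-04 K⁻¹
Step 4: ln(k₂/k₁) = -146200/8.314 × 7.097160e-04 = -12.48021
Step 5: k₂ = k₁ × exp(-12.48021) = 9.937e-02 × 3.80114e-06 = 3.777e-07 s⁻¹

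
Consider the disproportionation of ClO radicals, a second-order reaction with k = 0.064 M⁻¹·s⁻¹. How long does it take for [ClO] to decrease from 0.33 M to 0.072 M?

169.7 s

Step 1: For second-order: t = (1/[ClO] - 1/[ClO]₀)/k
Step 2: t = (1/0.072 - 1/0.33)/0.064
Step 3: t = (13.89 - 3.03)/0.064
Step 4: t = 10.86/0.064 = 169.7 s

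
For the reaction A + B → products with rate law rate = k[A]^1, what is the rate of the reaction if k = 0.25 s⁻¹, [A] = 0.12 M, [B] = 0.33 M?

0.03 M/s

Step 1: The rate law is rate = k[A]^1
Step 2: Note that the rate does not depend on [B] (zero order in B).
Step 3: rate = 0.25 × (0.12)^1 = 0.03 M/s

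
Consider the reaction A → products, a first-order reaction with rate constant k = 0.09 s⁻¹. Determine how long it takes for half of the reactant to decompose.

7.702 s

Step 1: For a first-order reaction, t₁/₂ = ln(2)/k
Step 2: t₁/₂ = ln(2)/0.09
Step 3: t₁/₂ = 0.6931/0.09 = 7.702 s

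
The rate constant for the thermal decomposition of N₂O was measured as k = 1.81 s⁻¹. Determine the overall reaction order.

first order (1)

Step 1: The units of k for an nth-order reaction are (concentration)^(1-n)·(time)⁻¹.
Step 2: Here k has units s⁻¹, so the concentration exponent is 0.
Step 3: 1 - n = 0 ⇒ n = 1. The reaction is first order.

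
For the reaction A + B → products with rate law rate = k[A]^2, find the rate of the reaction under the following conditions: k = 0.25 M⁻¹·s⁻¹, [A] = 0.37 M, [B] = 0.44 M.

0.03422 M/s

Step 1: The rate law is rate = k[A]^2
Step 2: Note that the rate does not depend on [B] (zero order in B).
Step 3: rate = 0.25 × (0.37)^2 = 0.034225 M/s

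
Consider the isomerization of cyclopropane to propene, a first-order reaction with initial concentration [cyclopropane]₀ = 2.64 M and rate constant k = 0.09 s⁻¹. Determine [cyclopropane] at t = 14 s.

0.7488 M

Step 1: For a first-order reaction: [cyclopropane] = [cyclopropane]₀ × e^(-kt)
Step 2: [cyclopropane] = 2.64 × e^(-0.09 × 14)
Step 3: [cyclopropane] = 2.64 × e^(-1.26)
Step 4: [cyclopropane] = 2.64 × 0.283654 = 0.7488 M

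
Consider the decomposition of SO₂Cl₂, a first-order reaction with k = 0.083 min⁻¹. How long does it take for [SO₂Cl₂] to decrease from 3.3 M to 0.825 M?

16.7 min

Step 1: For first-order: t = ln([SO₂Cl₂]₀/[SO₂Cl₂])/k
Step 2: t = ln(3.3/0.825)/0.083
Step 3: t = ln(4)/0.083
Step 4: t = 1.386/0.083 = 16.7 min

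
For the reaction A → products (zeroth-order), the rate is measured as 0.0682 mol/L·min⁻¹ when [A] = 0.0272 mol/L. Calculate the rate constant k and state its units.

0.0682 mol/L·min⁻¹

Step 1: For a zeroth-order reaction, rate = k (independent of concentration).
Step 2: k = rate = 0.0682 mol/L·min⁻¹.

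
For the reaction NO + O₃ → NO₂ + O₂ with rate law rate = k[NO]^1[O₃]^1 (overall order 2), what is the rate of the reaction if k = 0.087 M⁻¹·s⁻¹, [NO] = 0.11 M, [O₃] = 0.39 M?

0.003732 M/s

Step 1: The rate law is rate = k[NO]^1[O₃]^1, overall order = 1+1 = 2
Step 2: Substitute values: rate = 0.087 × (0.11)^1 × (0.39)^1
Step 3: rate = 0.087 × 0.11 × 0.39 = 0.0037323 M/s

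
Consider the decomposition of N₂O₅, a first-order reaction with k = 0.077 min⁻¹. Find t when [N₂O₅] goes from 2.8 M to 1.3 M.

9.964 min

Step 1: For first-order: t = ln([N₂O₅]₀/[N₂O₅])/k
Step 2: t = ln(2.8/1.3)/0.077
Step 3: t = ln(2.154)/0.077
Step 4: t = 0.7673/0.077 = 9.964 min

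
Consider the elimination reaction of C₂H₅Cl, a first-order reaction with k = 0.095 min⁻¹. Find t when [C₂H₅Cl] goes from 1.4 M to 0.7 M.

7.296 min

Step 1: For first-order: t = ln([C₂H₅Cl]₀/[C₂H₅Cl])/k
Step 2: t = ln(1.4/0.7)/0.095
Step 3: t = ln(2)/0.095
Step 4: t = 0.6931/0.095 = 7.296 min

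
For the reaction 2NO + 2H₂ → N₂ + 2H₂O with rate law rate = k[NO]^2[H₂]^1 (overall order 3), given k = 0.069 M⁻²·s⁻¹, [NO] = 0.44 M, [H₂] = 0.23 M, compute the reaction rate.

0.003072 M/s

Step 1: The rate law is rate = k[NO]^2[H₂]^1, overall order = 2+1 = 3
Step 2: Substitute values: rate = 0.069 × (0.44)^2 × (0.23)^1
Step 3: rate = 0.069 × 0.1936 × 0.23 = 0.00307243 M/s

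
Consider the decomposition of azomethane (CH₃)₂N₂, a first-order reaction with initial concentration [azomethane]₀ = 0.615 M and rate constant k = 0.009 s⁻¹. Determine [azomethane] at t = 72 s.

0.3217 M

Step 1: For a first-order reaction: [azomethane] = [azomethane]₀ × e^(-kt)
Step 2: [azomethane] = 0.615 × e^(-0.009 × 72)
Step 3: [azomethane] = 0.615 × e^(-0.648)
Step 4: [azomethane] = 0.615 × 0.523091 = 0.3217 M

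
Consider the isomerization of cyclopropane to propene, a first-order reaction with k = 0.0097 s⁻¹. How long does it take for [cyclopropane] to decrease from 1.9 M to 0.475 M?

142.9 s

Step 1: For first-order: t = ln([cyclopropane]₀/[cyclopropane])/k
Step 2: t = ln(1.9/0.475)/0.0097
Step 3: t = ln(4)/0.0097
Step 4: t = 1.386/0.0097 = 142.9 s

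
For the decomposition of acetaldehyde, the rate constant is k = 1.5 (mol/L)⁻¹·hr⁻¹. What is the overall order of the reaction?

second order (2)

Step 1: The units of k for an nth-order reaction are (concentration)^(1-n)·(time)⁻¹.
Step 2: Here k has units (mol/L)⁻¹·hr⁻¹, so the concentration exponent is -1.
Step 3: 1 - n = -1 ⇒ n = 2. The reaction is second order.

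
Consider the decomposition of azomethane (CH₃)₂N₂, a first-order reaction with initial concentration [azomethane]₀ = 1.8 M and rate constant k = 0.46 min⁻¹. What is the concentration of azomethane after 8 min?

0.0454 M

Step 1: For a first-order reaction: [azomethane] = [azomethane]₀ × e^(-kt)
Step 2: [azomethane] = 1.8 × e^(-0.46 × 8)
Step 3: [azomethane] = 1.8 × e^(-3.68)
Step 4: [azomethane] = 1.8 × 0.025223 = 0.0454 M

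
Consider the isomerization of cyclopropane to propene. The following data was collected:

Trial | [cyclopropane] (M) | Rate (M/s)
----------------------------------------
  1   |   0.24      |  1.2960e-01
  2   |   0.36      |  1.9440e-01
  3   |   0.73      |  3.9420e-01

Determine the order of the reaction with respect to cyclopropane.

first order (1)

Step 1: Compare trials to find order n where rate₂/rate₁ = ([cyclopropane]₂/[cyclopropane]₁)^n
Step 2: rate₂/rate₁ = 1.9440e-01/1.2960e-01 = 1.5
Step 3: [cyclopropane]₂/[cyclopropane]₁ = 0.36/0.24 = 1.5
Step 4: n = ln(1.5)/ln(1.5) = 1.00 ≈ 1
Step 5: The reaction is first order in cyclopropane.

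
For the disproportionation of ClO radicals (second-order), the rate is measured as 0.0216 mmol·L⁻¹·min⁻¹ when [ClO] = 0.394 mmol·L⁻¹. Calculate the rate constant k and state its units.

0.1391 (mmol·L⁻¹)⁻¹·min⁻¹

Step 1: rate = k[ClO]^2, so k = rate / [ClO]^2.
Step 2: k = 0.0216 / (0.394)^2 = 0.0216 / 0.1552.
Step 3: k = 0.1391 (mmol·L⁻¹)⁻¹·min⁻¹.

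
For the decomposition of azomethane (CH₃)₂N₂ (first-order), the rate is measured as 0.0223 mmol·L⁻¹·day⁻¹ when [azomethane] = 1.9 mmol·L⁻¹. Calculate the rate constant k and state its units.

0.01174 day⁻¹

Step 1: rate = k[azomethane]^1, so k = rate / [azomethane]^1.
Step 2: k = 0.0223 / (1.9)^1 = 0.0223 / 1.9.
Step 3: k = 0.01174 day⁻¹.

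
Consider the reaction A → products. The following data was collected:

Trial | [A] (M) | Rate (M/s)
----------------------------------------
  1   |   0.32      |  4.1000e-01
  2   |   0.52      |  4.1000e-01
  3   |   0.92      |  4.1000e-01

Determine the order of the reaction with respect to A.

zeroth order (0)

Step 1: Compare trials - when concentration changes, rate stays constant.
Step 2: rate₂/rate₁ = 4.1000e-01/4.1000e-01 = 1
Step 3: [A]₂/[A]₁ = 0.52/0.32 = 1.625
Step 4: Since rate ratio ≈ (conc ratio)^0, the reaction is zeroth order.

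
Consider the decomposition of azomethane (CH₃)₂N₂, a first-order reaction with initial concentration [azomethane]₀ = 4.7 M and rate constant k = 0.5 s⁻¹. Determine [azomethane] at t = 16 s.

0.001577 M

Step 1: For a first-order reaction: [azomethane] = [azomethane]₀ × e^(-kt)
Step 2: [azomethane] = 4.7 × e^(-0.5 × 16)
Step 3: [azomethane] = 4.7 × e^(-8)
Step 4: [azomethane] = 4.7 × 0.000335463 = 0.001577 M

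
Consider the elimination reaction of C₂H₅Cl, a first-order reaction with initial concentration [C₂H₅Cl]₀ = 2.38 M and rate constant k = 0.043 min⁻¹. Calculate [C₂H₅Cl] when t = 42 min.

0.3911 M

Step 1: For a first-order reaction: [C₂H₅Cl] = [C₂H₅Cl]₀ × e^(-kt)
Step 2: [C₂H₅Cl] = 2.38 × e^(-0.043 × 42)
Step 3: [C₂H₅Cl] = 2.38 × e^(-1.806)
Step 4: [C₂H₅Cl] = 2.38 × 0.16431 = 0.3911 M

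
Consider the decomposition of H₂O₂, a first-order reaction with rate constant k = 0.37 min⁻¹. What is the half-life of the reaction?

1.873 min

Step 1: For a first-order reaction, t₁/₂ = ln(2)/k
Step 2: t₁/₂ = ln(2)/0.37
Step 3: t₁/₂ = 0.6931/0.37 = 1.873 min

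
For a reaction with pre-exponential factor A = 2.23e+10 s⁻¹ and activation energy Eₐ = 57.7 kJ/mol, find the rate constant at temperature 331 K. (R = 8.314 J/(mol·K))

1.75e+01 s⁻¹

Step 1: Use the Arrhenius equation: k = A × exp(-Eₐ/RT)
Step 2: Convert Eₐ to J/mol: 57.7 kJ/mol = 57700 J/mol
Step 3: Calculate the exponent: -Eₐ/(RT) = -57700/(8.314 × 331) = -20.96707
Step 4: k = 2.23e+10 × exp(-20.96707)
Step 5: k = 2.23e+10 × 7.83641e-10 = 1.7475e+01 s⁻¹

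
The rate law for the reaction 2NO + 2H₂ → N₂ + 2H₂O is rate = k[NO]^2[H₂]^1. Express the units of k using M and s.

M⁻²·s⁻¹

Step 1: Overall order = 2 + 1 = 3.
Step 2: rate has units M·s⁻¹; [NO]^2[H₂]^1 has units M^3.
Step 3: k = rate/([NO]^2[H₂]^1), so units of k = M^(1-3)·s⁻¹ = M⁻²·s⁻¹.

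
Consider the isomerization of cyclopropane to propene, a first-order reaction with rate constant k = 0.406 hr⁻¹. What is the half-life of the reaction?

1.707 hr

Step 1: For a first-order reaction, t₁/₂ = ln(2)/k
Step 2: t₁/₂ = ln(2)/0.406
Step 3: t₁/₂ = 0.6931/0.406 = 1.707 hr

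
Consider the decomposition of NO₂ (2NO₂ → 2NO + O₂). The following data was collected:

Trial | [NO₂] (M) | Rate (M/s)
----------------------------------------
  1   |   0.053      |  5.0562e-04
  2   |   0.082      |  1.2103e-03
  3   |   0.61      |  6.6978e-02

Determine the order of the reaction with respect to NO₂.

second order (2)

Step 1: Compare trials to find order n where rate₂/rate₁ = ([NO₂]₂/[NO₂]₁)^n
Step 2: rate₂/rate₁ = 1.2103e-03/5.0562e-04 = 2.394
Step 3: [NO₂]₂/[NO₂]₁ = 0.082/0.053 = 1.547
Step 4: n = ln(2.394)/ln(1.547) = 2.00 ≈ 2
Step 5: The reaction is second order in NO₂.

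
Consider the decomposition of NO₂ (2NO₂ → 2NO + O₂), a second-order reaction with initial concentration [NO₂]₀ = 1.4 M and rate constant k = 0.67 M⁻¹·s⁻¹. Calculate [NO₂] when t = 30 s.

0.04804 M

Step 1: For a second-order reaction: 1/[NO₂] = 1/[NO₂]₀ + kt
Step 2: 1/[NO₂] = 1/1.4 + 0.67 × 30
Step 3: 1/[NO₂] = 0.7143 + 20.1 = 20.81
Step 4: [NO₂] = 1/20.81 = 0.04804 M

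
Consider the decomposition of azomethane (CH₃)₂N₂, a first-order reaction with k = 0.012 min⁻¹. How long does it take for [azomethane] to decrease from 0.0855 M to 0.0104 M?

175.6 min

Step 1: For first-order: t = ln([azomethane]₀/[azomethane])/k
Step 2: t = ln(0.0855/0.0104)/0.012
Step 3: t = ln(8.221)/0.012
Step 4: t = 2.107/0.012 = 175.6 min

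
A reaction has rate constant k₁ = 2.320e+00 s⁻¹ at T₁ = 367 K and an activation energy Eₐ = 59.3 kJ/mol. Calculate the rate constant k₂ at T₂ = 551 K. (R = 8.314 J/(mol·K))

1.528e+03 s⁻¹

Step 1: Use the two-temperature Arrhenius form: ln(k₂/k₁) = -Eₐ/R × (1/T₂ - 1/T₁)
Step 2: Convert Eₐ to J/mol: 59.3 kJ/mol = 59300 J/mol
Step 3: 1/T₂ - 1/T₁ = 1/551 - 1/367 = -9.099136e-04 K⁻¹
Step 4: ln(k₂/k₁) = -59300/8.314 × -9.099136e-04 = 6.49000
Step 5: k₂ = k₁ × exp(6.49000) = 2.320e+00 × 6.58523e+02 = 1.528e+03 s⁻¹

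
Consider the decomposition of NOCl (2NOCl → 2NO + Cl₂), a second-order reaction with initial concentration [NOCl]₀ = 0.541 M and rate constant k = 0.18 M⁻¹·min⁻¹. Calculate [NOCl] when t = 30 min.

0.138 M

Step 1: For a second-order reaction: 1/[NOCl] = 1/[NOCl]₀ + kt
Step 2: 1/[NOCl] = 1/0.541 + 0.18 × 30
Step 3: 1/[NOCl] = 1.848 + 5.4 = 7.248
Step 4: [NOCl] = 1/7.248 = 0.138 M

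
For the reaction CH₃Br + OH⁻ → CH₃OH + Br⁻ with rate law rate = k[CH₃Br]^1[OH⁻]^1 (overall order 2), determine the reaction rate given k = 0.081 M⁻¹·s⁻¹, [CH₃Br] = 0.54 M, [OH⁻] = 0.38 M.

0.01662 M/s

Step 1: The rate law is rate = k[CH₃Br]^1[OH⁻]^1, overall order = 1+1 = 2
Step 2: Substitute values: rate = 0.081 × (0.54)^1 × (0.38)^1
Step 3: rate = 0.081 × 0.54 × 0.38 = 0.0166212 M/s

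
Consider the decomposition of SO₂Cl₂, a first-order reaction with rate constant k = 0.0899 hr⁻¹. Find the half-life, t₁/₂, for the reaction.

7.71 hr

Step 1: For a first-order reaction, t₁/₂ = ln(2)/k
Step 2: t₁/₂ = ln(2)/0.0899
Step 3: t₁/₂ = 0.6931/0.0899 = 7.71 hr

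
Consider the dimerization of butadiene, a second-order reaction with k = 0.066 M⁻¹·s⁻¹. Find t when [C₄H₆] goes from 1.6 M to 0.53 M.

19.12 s

Step 1: For second-order: t = (1/[C₄H₆] - 1/[C₄H₆]₀)/k
Step 2: t = (1/0.53 - 1/1.6)/0.066
Step 3: t = (1.887 - 0.625)/0.066
Step 4: t = 1.262/0.066 = 19.12 s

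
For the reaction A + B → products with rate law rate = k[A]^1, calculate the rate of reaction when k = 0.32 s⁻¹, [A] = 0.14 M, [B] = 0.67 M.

0.0448 M/s

Step 1: The rate law is rate = k[A]^1
Step 2: Note that the rate does not depend on [B] (zero order in B).
Step 3: rate = 0.32 × (0.14)^1 = 0.0448 M/s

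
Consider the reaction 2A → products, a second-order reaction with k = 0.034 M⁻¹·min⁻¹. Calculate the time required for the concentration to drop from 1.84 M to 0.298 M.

82.71 min

Step 1: For second-order: t = (1/[A] - 1/[A]₀)/k
Step 2: t = (1/0.298 - 1/1.84)/0.034
Step 3: t = (3.356 - 0.5435)/0.034
Step 4: t = 2.812/0.034 = 82.71 min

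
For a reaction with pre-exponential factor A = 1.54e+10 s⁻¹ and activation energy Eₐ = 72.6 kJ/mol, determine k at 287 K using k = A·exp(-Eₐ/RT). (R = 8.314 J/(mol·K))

9.41e-04 s⁻¹

Step 1: Use the Arrhenius equation: k = A × exp(-Eₐ/RT)
Step 2: Convert Eₐ to J/mol: 72.6 kJ/mol = 72600 J/mol
Step 3: Calculate the exponent: -Eₐ/(RT) = -72600/(8.314 × 287) = -30.42599
Step 4: k = 1.54e+10 × exp(-30.42599)
Step 5: k = 1.54e+10 × 6.11168e-14 = 9.4120e-04 s⁻¹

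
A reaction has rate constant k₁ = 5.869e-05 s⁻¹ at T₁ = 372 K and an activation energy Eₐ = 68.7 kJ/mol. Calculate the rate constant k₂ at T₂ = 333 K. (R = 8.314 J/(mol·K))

4.353e-06 s⁻¹

Step 1: Use the two-temperature Arrhenius form: ln(k₂/k₁) = -Eₐ/R × (1/T₂ - 1/T₁)
Step 2: Convert Eₐ to J/mol: 68.7 kJ/mol = 68700 J/mol
Step 3: 1/T₂ - 1/T₁ = 1/333 - 1/372 = 3.148310e-04 K⁻¹
Step 4: ln(k₂/k₁) = -68700/8.314 × 3.148310e-04 = -2.60150
Step 5: k₂ = k₁ × exp(-2.60150) = 5.869e-05 × 7.41623e-02 = 4.353e-06 s⁻¹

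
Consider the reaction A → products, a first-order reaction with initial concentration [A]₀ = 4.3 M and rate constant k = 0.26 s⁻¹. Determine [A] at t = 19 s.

0.03076 M

Step 1: For a first-order reaction: [A] = [A]₀ × e^(-kt)
Step 2: [A] = 4.3 × e^(-0.26 × 19)
Step 3: [A] = 4.3 × e^(-4.94)
Step 4: [A] = 4.3 × 0.0071546 = 0.03076 M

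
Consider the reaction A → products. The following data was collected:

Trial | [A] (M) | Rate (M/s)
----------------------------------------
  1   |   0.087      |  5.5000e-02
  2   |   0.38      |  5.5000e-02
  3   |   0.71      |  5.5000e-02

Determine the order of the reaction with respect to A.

zeroth order (0)

Step 1: Compare trials - when concentration changes, rate stays constant.
Step 2: rate₂/rate₁ = 5.5000e-02/5.5000e-02 = 1
Step 3: [A]₂/[A]₁ = 0.38/0.087 = 4.368
Step 4: Since rate ratio ≈ (conc ratio)^0, the reaction is zeroth order.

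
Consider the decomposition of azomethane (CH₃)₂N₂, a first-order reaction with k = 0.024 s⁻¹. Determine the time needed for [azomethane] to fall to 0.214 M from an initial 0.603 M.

43.16 s

Step 1: For first-order: t = ln([azomethane]₀/[azomethane])/k
Step 2: t = ln(0.603/0.214)/0.024
Step 3: t = ln(2.818)/0.024
Step 4: t = 1.036/0.024 = 43.16 s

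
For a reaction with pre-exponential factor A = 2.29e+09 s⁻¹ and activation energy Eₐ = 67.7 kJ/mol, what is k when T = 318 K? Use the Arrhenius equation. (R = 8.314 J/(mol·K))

1.73e-02 s⁻¹

Step 1: Use the Arrhenius equation: k = A × exp(-Eₐ/RT)
Step 2: Convert Eₐ to J/mol: 67.7 kJ/mol = 67700 J/mol
Step 3: Calculate the exponent: -Eₐ/(RT) = -67700/(8.314 × 318) = -25.60658
Step 4: k = 2.29e+09 × exp(-25.60658)
Step 5: k = 2.29e+09 × 7.57188e-12 = 1.7340e-02 s⁻¹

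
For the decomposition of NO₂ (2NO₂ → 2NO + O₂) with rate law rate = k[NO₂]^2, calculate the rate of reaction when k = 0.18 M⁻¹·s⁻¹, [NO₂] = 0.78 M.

0.1095 M/s

Step 1: Identify the rate law: rate = k[NO₂]^2
Step 2: Substitute values: rate = 0.18 × (0.78)^2
Step 3: Calculate: rate = 0.18 × 0.6084 = 0.109512 M/s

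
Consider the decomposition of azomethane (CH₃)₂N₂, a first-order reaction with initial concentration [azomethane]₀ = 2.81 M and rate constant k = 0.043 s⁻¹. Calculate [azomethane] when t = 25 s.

0.959 M

Step 1: For a first-order reaction: [azomethane] = [azomethane]₀ × e^(-kt)
Step 2: [azomethane] = 2.81 × e^(-0.043 × 25)
Step 3: [azomethane] = 2.81 × e^(-1.075)
Step 4: [azomethane] = 2.81 × 0.341298 = 0.959 M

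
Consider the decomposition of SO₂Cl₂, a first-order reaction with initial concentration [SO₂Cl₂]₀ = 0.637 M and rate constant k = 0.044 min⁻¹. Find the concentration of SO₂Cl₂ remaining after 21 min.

0.2528 M

Step 1: For a first-order reaction: [SO₂Cl₂] = [SO₂Cl₂]₀ × e^(-kt)
Step 2: [SO₂Cl₂] = 0.637 × e^(-0.044 × 21)
Step 3: [SO₂Cl₂] = 0.637 × e^(-0.924)
Step 4: [SO₂Cl₂] = 0.637 × 0.396928 = 0.2528 M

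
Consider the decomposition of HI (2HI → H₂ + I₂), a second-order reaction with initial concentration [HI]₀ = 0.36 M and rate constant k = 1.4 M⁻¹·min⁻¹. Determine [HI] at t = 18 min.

0.03574 M

Step 1: For a second-order reaction: 1/[HI] = 1/[HI]₀ + kt
Step 2: 1/[HI] = 1/0.36 + 1.4 × 18
Step 3: 1/[HI] = 2.778 + 25.2 = 27.98
Step 4: [HI] = 1/27.98 = 0.03574 M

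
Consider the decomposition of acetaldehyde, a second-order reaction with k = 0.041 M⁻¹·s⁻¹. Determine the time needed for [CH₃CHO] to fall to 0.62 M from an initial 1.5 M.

23.08 s

Step 1: For second-order: t = (1/[CH₃CHO] - 1/[CH₃CHO]₀)/k
Step 2: t = (1/0.62 - 1/1.5)/0.041
Step 3: t = (1.613 - 0.6667)/0.041
Step 4: t = 0.9462/0.041 = 23.08 s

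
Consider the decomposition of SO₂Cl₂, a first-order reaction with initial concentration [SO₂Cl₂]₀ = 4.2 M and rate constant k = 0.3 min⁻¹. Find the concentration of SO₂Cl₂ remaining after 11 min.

0.1549 M

Step 1: For a first-order reaction: [SO₂Cl₂] = [SO₂Cl₂]₀ × e^(-kt)
Step 2: [SO₂Cl₂] = 4.2 × e^(-0.3 × 11)
Step 3: [SO₂Cl₂] = 4.2 × e^(-3.3)
Step 4: [SO₂Cl₂] = 4.2 × 0.0368832 = 0.1549 M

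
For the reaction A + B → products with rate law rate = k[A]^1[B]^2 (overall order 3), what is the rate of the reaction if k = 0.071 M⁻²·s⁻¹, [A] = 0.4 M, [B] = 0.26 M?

0.00192 M/s

Step 1: The rate law is rate = k[A]^1[B]^2, overall order = 1+2 = 3
Step 2: Substitute values: rate = 0.071 × (0.4)^1 × (0.26)^2
Step 3: rate = 0.071 × 0.4 × 0.0676 = 0.00191984 M/s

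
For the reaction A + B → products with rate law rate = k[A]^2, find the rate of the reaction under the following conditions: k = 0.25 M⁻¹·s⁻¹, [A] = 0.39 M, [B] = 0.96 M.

0.03803 M/s

Step 1: The rate law is rate = k[A]^2
Step 2: Note that the rate does not depend on [B] (zero order in B).
Step 3: rate = 0.25 × (0.39)^2 = 0.038025 M/s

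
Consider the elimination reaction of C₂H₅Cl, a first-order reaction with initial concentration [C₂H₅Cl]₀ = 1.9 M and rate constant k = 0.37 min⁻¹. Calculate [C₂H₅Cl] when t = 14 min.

0.01069 M

Step 1: For a first-order reaction: [C₂H₅Cl] = [C₂H₅Cl]₀ × e^(-kt)
Step 2: [C₂H₅Cl] = 1.9 × e^(-0.37 × 14)
Step 3: [C₂H₅Cl] = 1.9 × e^(-5.18)
Step 4: [C₂H₅Cl] = 1.9 × 0.00562801 = 0.01069 M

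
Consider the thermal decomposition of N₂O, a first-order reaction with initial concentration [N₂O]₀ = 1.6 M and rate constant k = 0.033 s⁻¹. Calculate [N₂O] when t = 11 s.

1.113 M

Step 1: For a first-order reaction: [N₂O] = [N₂O]₀ × e^(-kt)
Step 2: [N₂O] = 1.6 × e^(-0.033 × 11)
Step 3: [N₂O] = 1.6 × e^(-0.363)
Step 4: [N₂O] = 1.6 × 0.695586 = 1.113 M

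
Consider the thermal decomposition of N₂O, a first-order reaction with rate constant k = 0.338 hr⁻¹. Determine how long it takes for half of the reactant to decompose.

2.051 hr

Step 1: For a first-order reaction, t₁/₂ = ln(2)/k
Step 2: t₁/₂ = ln(2)/0.338
Step 3: t₁/₂ = 0.6931/0.338 = 2.051 hr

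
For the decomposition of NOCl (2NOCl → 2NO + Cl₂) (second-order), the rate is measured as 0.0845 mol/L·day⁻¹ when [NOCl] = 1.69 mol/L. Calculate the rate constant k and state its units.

0.02959 (mol/L)⁻¹·day⁻¹

Step 1: rate = k[NOCl]^2, so k = rate / [NOCl]^2.
Step 2: k = 0.0845 / (1.69)^2 = 0.0845 / 2.856.
Step 3: k = 0.02959 (mol/L)⁻¹·day⁻¹.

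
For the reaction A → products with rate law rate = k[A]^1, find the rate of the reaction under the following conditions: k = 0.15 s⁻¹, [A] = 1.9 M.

0.285 M/s

Step 1: Identify the rate law: rate = k[A]^1
Step 2: Substitute values: rate = 0.15 × (1.9)^1
Step 3: Calculate: rate = 0.15 × 1.9 = 0.285 M/s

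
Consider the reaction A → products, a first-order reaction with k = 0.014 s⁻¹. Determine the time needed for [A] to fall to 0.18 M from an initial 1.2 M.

135.5 s

Step 1: For first-order: t = ln([A]₀/[A])/k
Step 2: t = ln(1.2/0.18)/0.014
Step 3: t = ln(6.667)/0.014
Step 4: t = 1.897/0.014 = 135.5 s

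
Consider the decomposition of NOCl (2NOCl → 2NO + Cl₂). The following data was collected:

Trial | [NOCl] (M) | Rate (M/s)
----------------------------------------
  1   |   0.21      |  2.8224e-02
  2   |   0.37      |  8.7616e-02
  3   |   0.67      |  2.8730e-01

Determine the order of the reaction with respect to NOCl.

second order (2)

Step 1: Compare trials to find order n where rate₂/rate₁ = ([NOCl]₂/[NOCl]₁)^n
Step 2: rate₂/rate₁ = 8.7616e-02/2.8224e-02 = 3.104
Step 3: [NOCl]₂/[NOCl]₁ = 0.37/0.21 = 1.762
Step 4: n = ln(3.104)/ln(1.762) = 2.00 ≈ 2
Step 5: The reaction is second order in NOCl.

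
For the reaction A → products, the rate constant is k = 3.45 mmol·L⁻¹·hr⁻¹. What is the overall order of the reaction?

zeroth order (0)

Step 1: The units of k for an nth-order reaction are (concentration)^(1-n)·(time)⁻¹.
Step 2: Here k has units mmol·L⁻¹·hr⁻¹, so the concentration exponent is 1.
Step 3: 1 - n = 1 ⇒ n = 0. The reaction is zeroth order.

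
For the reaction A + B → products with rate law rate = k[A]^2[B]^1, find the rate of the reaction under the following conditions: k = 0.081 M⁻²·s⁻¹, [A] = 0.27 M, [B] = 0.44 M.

0.002598 M/s

Step 1: The rate law is rate = k[A]^2[B]^1
Step 2: Substitute: rate = 0.081 × (0.27)^2 × (0.44)^1
Step 3: rate = 0.081 × 0.0729 × 0.44 = 0.00259816 M/s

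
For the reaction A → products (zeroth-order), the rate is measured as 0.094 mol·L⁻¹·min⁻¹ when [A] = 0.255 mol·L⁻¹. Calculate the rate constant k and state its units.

0.094 mol·L⁻¹·min⁻¹

Step 1: For a zeroth-order reaction, rate = k (independent of concentration).
Step 2: k = rate = 0.094 mol·L⁻¹·min⁻¹.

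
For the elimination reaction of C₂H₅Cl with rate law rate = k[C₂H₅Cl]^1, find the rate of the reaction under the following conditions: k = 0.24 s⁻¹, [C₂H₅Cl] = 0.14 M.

0.0336 M/s

Step 1: Identify the rate law: rate = k[C₂H₅Cl]^1
Step 2: Substitute values: rate = 0.24 × (0.14)^1
Step 3: Calculate: rate = 0.24 × 0.14 = 0.0336 M/s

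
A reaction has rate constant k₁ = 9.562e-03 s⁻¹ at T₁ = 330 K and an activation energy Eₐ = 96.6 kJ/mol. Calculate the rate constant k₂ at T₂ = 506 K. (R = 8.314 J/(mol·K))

1.991e+03 s⁻¹

Step 1: Use the two-temperature Arrhenius form: ln(k₂/k₁) = -Eₐ/R × (1/T₂ - 1/T₁)
Step 2: Convert Eₐ to J/mol: 96.6 kJ/mol = 96600 J/mol
Step 3: 1/T₂ - 1/T₁ = 1/506 - 1/330 = -1.054018e-03 K⁻¹
Step 4: ln(k₂/k₁) = -96600/8.314 × -1.054018e-03 = 12.24659
Step 5: k₂ = k₁ × exp(12.24659) = 9.562e-03 × 2.08270e+05 = 1.991e+03 s⁻¹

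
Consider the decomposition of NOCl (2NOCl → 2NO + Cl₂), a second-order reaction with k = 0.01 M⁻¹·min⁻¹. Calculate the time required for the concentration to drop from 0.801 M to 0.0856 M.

1043 min

Step 1: For second-order: t = (1/[NOCl] - 1/[NOCl]₀)/k
Step 2: t = (1/0.0856 - 1/0.801)/0.01
Step 3: t = (11.68 - 1.248)/0.01
Step 4: t = 10.43/0.01 = 1043 min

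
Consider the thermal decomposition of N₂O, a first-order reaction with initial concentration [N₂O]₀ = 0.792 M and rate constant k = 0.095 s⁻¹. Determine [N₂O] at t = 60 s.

0.00265 M

Step 1: For a first-order reaction: [N₂O] = [N₂O]₀ × e^(-kt)
Step 2: [N₂O] = 0.792 × e^(-0.095 × 60)
Step 3: [N₂O] = 0.792 × e^(-5.7)
Step 4: [N₂O] = 0.792 × 0.00334597 = 0.00265 M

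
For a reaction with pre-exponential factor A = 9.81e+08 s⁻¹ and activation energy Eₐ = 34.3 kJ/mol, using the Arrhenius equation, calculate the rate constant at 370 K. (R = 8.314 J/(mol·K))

1.41e+04 s⁻¹

Step 1: Use the Arrhenius equation: k = A × exp(-Eₐ/RT)
Step 2: Convert Eₐ to J/mol: 34.3 kJ/mol = 34300 J/mol
Step 3: Calculate the exponent: -Eₐ/(RT) = -34300/(8.314 × 370) = -11.15019
Step 4: k = 9.81e+08 × exp(-11.15019)
Step 5: k = 9.81e+08 × 1.43726e-05 = 1.4100e+04 s⁻¹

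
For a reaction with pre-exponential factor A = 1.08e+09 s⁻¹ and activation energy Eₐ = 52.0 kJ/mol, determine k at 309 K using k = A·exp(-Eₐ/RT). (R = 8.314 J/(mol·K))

1.75e+00 s⁻¹

Step 1: Use the Arrhenius equation: k = A × exp(-Eₐ/RT)
Step 2: Convert Eₐ to J/mol: 52.0 kJ/mol = 52000 J/mol
Step 3: Calculate the exponent: -Eₐ/(RT) = -52000/(8.314 × 309) = -20.24113
Step 4: k = 1.08e+09 × exp(-20.24113)
Step 5: k = 1.08e+09 × 1.61953e-09 = 1.7491e+00 s⁻¹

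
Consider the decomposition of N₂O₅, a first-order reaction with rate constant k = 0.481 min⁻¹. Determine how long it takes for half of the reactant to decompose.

1.441 min

Step 1: For a first-order reaction, t₁/₂ = ln(2)/k
Step 2: t₁/₂ = ln(2)/0.481
Step 3: t₁/₂ = 0.6931/0.481 = 1.441 min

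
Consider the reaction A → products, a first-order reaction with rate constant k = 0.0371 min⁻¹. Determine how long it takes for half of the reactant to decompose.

18.68 min

Step 1: For a first-order reaction, t₁/₂ = ln(2)/k
Step 2: t₁/₂ = ln(2)/0.0371
Step 3: t₁/₂ = 0.6931/0.0371 = 18.68 min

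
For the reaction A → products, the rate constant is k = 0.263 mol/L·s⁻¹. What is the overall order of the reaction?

zeroth order (0)

Step 1: The units of k for an nth-order reaction are (concentration)^(1-n)·(time)⁻¹.
Step 2: Here k has units mol/L·s⁻¹, so the concentration exponent is 1.
Step 3: 1 - n = 1 ⇒ n = 0. The reaction is zeroth order.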